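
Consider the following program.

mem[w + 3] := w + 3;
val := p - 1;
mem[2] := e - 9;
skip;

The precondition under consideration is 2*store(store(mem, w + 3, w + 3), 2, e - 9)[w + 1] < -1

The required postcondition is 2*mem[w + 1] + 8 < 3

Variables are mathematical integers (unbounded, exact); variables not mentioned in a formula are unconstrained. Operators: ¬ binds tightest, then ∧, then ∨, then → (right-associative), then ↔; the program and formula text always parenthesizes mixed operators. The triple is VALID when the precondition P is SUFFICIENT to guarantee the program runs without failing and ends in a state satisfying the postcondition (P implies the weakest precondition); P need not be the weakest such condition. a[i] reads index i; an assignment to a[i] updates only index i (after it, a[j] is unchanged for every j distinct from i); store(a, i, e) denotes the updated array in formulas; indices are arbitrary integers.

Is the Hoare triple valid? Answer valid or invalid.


Working backward. After the program, the postcondition 2*mem[w + 1] + 8 < 3 must hold; in canonical form it is 2*mem[w + 1] < -5.
Before skip: 2*mem[w + 1] < -5
Before mem[2] := e - 9: 2*store(mem, 2, e - 9)[w + 1] < -5
Before val := p - 1: 2*store(mem, 2, e - 9)[w + 1] < -5
Before mem[w + 3] := w + 3: 2*store(store(mem, w + 3, w + 3), 2, e - 9)[w + 1] < -5
The weakest precondition is 2*store(store(mem, w + 3, w + 3), 2, e - 9)[w + 1] < -5.
Check whether 2*store(store(mem, w + 3, w + 3), 2, e - 9)[w + 1] < -1 implies it.
Countermodel: at the initial state e = 14, mem = {[1] = -1, [2] = 4, [3] = 4, elsewhere 4}, w = 0, the precondition holds but the weakest precondition fails.
Answer: invalid


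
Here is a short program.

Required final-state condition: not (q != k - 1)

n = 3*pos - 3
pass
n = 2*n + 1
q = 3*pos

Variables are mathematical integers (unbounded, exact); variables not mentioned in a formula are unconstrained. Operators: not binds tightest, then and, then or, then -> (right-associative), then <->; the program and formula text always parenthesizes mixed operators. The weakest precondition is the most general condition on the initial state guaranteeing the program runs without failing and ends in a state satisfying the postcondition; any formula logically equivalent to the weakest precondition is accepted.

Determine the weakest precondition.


Working backward. After the program, not (q != k - 1) must hold.
Before q := 3*pos: not (3*pos != k - 1)
Before n := 2*n + 1: not (3*pos != k - 1)
Before skip: not (3*pos != k - 1)
Before n := 3*pos - 3: not (3*pos != k - 1)
Answer: WP = not (3*pos != k - 1)


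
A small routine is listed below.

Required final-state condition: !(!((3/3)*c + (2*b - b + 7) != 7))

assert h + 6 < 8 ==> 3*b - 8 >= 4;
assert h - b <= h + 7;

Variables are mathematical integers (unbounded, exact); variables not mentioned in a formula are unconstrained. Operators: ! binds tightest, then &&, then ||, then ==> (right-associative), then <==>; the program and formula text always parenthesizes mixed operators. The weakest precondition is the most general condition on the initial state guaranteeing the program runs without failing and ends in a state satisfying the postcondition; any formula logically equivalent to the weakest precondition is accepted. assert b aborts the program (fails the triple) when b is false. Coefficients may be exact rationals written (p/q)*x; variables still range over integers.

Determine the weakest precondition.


Working backward. After the program, the postcondition !(!((3/3)*c + (2*b - b + 7) != 7)) must hold; in canonical form it is b + c != 0.
Before assert h - b <= h + 7: b >= -7 && b + c != 0
Before assert h + 6 < 8 ==> 3*b - 8 >= 4: (h < 2 ==> 3*b >= 12) && b >= -7 && b + c != 0
Answer: WP = (h < 2 ==> 3*b >= 12) && b >= -7 && b + c != 0


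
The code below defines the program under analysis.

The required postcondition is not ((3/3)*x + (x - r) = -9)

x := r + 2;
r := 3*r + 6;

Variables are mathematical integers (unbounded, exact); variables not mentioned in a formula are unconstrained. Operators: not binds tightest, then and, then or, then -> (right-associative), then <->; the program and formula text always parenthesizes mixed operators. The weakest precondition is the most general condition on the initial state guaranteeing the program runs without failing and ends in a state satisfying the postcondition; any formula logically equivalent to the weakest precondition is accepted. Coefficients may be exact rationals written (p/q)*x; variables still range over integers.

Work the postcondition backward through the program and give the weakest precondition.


Working backward. After the program, the postcondition not ((3/3)*x + (x - r) = -9) must hold; in canonical form it is not (2*x = r - 9).
Before r := 3*r + 6: not (2*x = 3*r - 3)
Before x := r + 2: not (r = 7)
Answer: WP = not (r = 7)


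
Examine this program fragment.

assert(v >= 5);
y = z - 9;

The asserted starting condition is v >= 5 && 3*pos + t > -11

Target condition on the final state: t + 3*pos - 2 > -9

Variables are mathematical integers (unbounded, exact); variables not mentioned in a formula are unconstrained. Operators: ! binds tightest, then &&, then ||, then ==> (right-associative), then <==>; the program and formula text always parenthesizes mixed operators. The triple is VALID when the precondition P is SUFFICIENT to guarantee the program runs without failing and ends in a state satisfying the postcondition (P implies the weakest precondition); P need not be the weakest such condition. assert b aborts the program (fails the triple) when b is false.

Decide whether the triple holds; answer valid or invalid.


Working backward. After the program, the postcondition t + 3*pos - 2 > -9 must hold; in canonical form it is 3*pos + t > -7.
Before y := z - 9: 3*pos + t > -7
Before assert v >= 5: v >= 5 && 3*pos + t > -7
The weakest precondition is v >= 5 && 3*pos + t > -7.
Check whether v >= 5 && 3*pos + t > -11 implies it.
Countermodel: at the initial state pos = 0, t = -10, v = 5, the precondition holds but the weakest precondition fails.
Answer: invalid


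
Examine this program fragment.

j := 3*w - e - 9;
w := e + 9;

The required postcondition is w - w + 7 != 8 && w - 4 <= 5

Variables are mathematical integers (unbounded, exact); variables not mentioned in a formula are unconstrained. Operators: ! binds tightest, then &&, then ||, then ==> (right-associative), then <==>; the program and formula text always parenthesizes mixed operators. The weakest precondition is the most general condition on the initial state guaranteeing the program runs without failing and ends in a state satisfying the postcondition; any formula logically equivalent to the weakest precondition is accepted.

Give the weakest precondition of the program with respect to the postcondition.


Working backward. After the program, the postcondition w - w + 7 != 8 && w - 4 <= 5 must hold; in canonical form it is w <= 9.
Before w := e + 9: e <= 0
Before j := 3*w - e - 9: e <= 0
Answer: WP = e <= 0


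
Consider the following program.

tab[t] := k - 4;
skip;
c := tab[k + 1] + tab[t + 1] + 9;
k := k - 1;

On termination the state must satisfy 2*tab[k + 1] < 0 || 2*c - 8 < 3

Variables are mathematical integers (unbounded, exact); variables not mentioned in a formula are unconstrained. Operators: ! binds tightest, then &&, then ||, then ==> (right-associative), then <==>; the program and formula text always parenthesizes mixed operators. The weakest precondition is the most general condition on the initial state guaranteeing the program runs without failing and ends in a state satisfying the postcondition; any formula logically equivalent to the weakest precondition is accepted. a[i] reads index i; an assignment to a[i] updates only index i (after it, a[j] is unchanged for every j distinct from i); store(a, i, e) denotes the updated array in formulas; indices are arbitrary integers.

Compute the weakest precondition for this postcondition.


Working backward. After the program, the postcondition 2*tab[k + 1] < 0 || 2*c - 8 < 3 must hold; in canonical form it is 2*tab[k + 1] < 0 || 2*c < 11.
Before k := k - 1: 2*tab[k] < 0 || 2*c < 11
Before c := tab[k + 1] + tab[t + 1] + 9: 2*tab[k] < 0 || 2*tab[k + 1] + 2*tab[t + 1] < -7
Before skip: 2*tab[k] < 0 || 2*tab[k + 1] + 2*tab[t + 1] < -7
Before tab[t] := k - 4: 2*store(tab, t, k - 4)[k] < 0 || 2*store(tab, t, k - 4)[k + 1] + 2*store(tab, t, k - 4)[t + 1] < -7
Answer: WP = 2*store(tab, t, k - 4)[k] < 0 || 2*store(tab, t, k - 4)[k + 1] + 2*store(tab, t, k - 4)[t + 1] < -7


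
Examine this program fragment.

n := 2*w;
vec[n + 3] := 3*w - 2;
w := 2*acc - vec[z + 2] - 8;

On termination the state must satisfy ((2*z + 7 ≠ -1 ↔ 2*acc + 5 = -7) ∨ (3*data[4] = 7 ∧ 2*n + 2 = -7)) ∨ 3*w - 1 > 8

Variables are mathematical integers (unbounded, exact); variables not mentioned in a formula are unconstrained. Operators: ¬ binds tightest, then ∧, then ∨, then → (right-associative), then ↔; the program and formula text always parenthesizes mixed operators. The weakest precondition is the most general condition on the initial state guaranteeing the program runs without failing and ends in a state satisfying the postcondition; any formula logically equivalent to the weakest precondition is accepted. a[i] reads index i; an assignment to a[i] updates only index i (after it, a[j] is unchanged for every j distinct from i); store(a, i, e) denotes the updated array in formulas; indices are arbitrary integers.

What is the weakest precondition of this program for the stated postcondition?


Working backward. After the program, the postcondition ((2*z + 7 ≠ -1 ↔ 2*acc + 5 = -7) ∨ (3*data[4] = 7 ∧ 2*n + 2 = -7)) ∨ 3*w - 1 > 8 must hold; in canonical form it is (2*z ≠ -8 ↔ 2*acc = -12) ∨ (3*data[4] = 7 ∧ 2*n = -9) ∨ 3*w > 9.
Before w := 2*acc - vec[z + 2] - 8: (2*z ≠ -8 ↔ 2*acc = -12) ∨ (3*data[4] = 7 ∧ 2*n = -9) ∨ 6*acc > 3*vec[z + 2] + 33
Before vec[n + 3] := 3*w - 2: (2*z ≠ -8 ↔ 2*acc = -12) ∨ (3*data[4] = 7 ∧ 2*n = -9) ∨ 6*acc > 3*store(vec, n + 3, 3*w - 2)[z + 2] + 33
Before n := 2*w: (2*z ≠ -8 ↔ 2*acc = -12) ∨ (3*data[4] = 7 ∧ 4*w = -9) ∨ 6*acc > 3*store(vec, 2*w + 3, 3*w - 2)[z + 2] + 33
Answer: WP = (2*z ≠ -8 ↔ 2*acc = -12) ∨ (3*data[4] = 7 ∧ 4*w = -9) ∨ 6*acc > 3*store(vec, 2*w + 3, 3*w - 2)[z + 2] + 33


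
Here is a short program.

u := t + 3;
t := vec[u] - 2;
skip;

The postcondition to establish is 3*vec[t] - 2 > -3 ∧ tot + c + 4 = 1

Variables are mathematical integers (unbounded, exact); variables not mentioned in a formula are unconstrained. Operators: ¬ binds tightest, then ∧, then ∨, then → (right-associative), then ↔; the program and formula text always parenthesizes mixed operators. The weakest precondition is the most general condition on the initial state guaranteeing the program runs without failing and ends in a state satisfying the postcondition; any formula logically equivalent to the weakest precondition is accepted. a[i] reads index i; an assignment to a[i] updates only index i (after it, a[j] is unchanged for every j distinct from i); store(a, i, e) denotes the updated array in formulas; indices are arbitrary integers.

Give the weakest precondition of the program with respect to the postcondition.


Working backward. After the program, the postcondition 3*vec[t] - 2 > -3 ∧ tot + c + 4 = 1 must hold; in canonical form it is 3*vec[t] > -1 ∧ c + tot = -3.
Before skip: 3*vec[t] > -1 ∧ c + tot = -3
Before t := vec[u] - 2: 3*vec[vec[u] - 2] > -1 ∧ c + tot = -3
Before u := t + 3: 3*vec[vec[t + 3] - 2] > -1 ∧ c + tot = -3
Answer: WP = 3*vec[vec[t + 3] - 2] > -1 ∧ c + tot = -3


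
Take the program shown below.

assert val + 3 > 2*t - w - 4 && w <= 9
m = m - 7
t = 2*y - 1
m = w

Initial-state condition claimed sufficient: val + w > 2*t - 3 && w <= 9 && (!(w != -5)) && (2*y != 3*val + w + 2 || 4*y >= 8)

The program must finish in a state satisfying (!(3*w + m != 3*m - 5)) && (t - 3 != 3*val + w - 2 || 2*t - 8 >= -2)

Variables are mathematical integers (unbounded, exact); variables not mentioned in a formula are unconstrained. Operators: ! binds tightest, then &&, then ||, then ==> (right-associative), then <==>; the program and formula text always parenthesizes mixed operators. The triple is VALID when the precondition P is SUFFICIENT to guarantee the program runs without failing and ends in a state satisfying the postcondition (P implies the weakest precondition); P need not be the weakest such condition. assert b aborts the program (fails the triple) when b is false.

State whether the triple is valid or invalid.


Working backward. After the program, the postcondition (!(3*w + m != 3*m - 5)) && (t - 3 != 3*val + w - 2 || 2*t - 8 >= -2) must hold; in canonical form it is (!(3*w != 2*m - 5)) && (t != 3*val + w + 1 || 2*t >= 6).
Before m := w: (!(w != -5)) && (t != 3*val + w + 1 || 2*t >= 6)
Before t := 2*y - 1: (!(w != -5)) && (2*y != 3*val + w + 2 || 4*y >= 8)
Before m := m - 7: (!(w != -5)) && (2*y != 3*val + w + 2 || 4*y >= 8)
Before assert val + 3 > 2*t - w - 4 && w <= 9: val + w > 2*t - 7 && w <= 9 && (!(w != -5)) && (2*y != 3*val + w + 2 || 4*y >= 8)
The weakest precondition is val + w > 2*t - 7 && w <= 9 && (!(w != -5)) && (2*y != 3*val + w + 2 || 4*y >= 8).
Check whether val + w > 2*t - 3 && w <= 9 && (!(w != -5)) && (2*y != 3*val + w + 2 || 4*y >= 8) implies it.
Every state satisfying the precondition satisfies the weakest precondition: the implication holds.
Answer: valid


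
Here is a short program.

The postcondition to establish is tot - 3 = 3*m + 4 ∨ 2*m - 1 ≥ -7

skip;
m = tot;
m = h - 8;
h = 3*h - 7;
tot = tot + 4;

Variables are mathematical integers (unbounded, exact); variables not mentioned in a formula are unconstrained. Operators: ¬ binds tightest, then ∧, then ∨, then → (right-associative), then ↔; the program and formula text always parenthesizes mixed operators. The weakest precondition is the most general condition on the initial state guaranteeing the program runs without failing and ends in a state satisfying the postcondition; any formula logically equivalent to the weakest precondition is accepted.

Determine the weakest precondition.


Working backward. After the program, the postcondition tot - 3 = 3*m + 4 ∨ 2*m - 1 ≥ -7 must hold; in canonical form it is tot = 3*m + 7 ∨ 2*m ≥ -6.
Before tot := tot + 4: tot = 3*m + 3 ∨ 2*m ≥ -6
Before h := 3*h - 7: tot = 3*m + 3 ∨ 2*m ≥ -6
Before m := h - 8: tot = 3*h - 21 ∨ 2*h ≥ 10
Before m := tot: tot = 3*h - 21 ∨ 2*h ≥ 10
Before skip: tot = 3*h - 21 ∨ 2*h ≥ 10
Answer: WP = tot = 3*h - 21 ∨ 2*h ≥ 10


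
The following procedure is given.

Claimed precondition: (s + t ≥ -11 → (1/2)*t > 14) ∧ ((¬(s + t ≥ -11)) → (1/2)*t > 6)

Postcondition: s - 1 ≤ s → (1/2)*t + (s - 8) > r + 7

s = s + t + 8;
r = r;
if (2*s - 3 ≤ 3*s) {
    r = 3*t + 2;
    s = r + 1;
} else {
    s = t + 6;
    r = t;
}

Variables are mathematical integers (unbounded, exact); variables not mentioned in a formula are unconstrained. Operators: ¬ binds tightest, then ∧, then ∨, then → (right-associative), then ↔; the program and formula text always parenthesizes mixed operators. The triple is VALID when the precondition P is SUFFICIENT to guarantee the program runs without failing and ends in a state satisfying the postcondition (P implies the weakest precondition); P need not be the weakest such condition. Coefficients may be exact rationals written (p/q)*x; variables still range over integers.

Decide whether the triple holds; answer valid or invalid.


Working backward. After the program, the postcondition s - 1 ≤ s → (1/2)*t + (s - 8) > r + 7 must hold; in canonical form it is s + (1/2)*t > r + 15.
Then branch requires (1/2)*t > 14; else branch requires (1/2)*t > 9.
Before the if: (s ≥ -3 → (1/2)*t > 14) ∧ ((¬(s ≥ -3)) → (1/2)*t > 9)
Before r := r: (s ≥ -3 → (1/2)*t > 14) ∧ ((¬(s ≥ -3)) → (1/2)*t > 9)
Before s := s + t + 8: (s + t ≥ -11 → (1/2)*t > 14) ∧ ((¬(s + t ≥ -11)) → (1/2)*t > 9)
The weakest precondition is (s + t ≥ -11 → (1/2)*t > 14) ∧ ((¬(s + t ≥ -11)) → (1/2)*t > 9).
Check whether (s + t ≥ -11 → (1/2)*t > 14) ∧ ((¬(s + t ≥ -11)) → (1/2)*t > 6) implies it.
Countermodel: at the initial state s = -25, t = 13, the precondition holds but the weakest precondition fails.
Answer: invalid


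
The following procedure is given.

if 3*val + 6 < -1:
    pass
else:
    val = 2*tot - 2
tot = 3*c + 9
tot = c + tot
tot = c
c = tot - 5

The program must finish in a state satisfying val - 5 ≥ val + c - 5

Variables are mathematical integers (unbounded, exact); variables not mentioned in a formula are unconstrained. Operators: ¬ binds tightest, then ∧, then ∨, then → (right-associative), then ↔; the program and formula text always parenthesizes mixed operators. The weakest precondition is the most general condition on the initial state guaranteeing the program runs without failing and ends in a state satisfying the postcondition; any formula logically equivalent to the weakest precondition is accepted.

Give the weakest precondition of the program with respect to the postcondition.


Working backward. After the program, the postcondition val - 5 ≥ val + c - 5 must hold; in canonical form it is c ≤ 0.
Before c := tot - 5: tot ≤ 5
Before tot := c: c ≤ 5
Before tot := c + tot: c ≤ 5
Before tot := 3*c + 9: c ≤ 5
Then branch requires c ≤ 5; else branch requires c ≤ 5.
Before the if: (3*val < -7 → c ≤ 5) ∧ ((¬(3*val < -7)) → c ≤ 5)
Answer: WP = (3*val < -7 → c ≤ 5) ∧ ((¬(3*val < -7)) → c ≤ 5)


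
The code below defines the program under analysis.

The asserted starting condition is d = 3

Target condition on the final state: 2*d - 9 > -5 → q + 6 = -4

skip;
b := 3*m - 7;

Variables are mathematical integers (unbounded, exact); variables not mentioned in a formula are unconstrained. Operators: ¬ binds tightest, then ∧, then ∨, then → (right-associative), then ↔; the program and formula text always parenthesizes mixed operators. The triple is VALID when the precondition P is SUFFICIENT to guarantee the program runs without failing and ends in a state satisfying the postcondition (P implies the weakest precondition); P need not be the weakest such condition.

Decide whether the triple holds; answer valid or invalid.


Working backward. After the program, the postcondition 2*d - 9 > -5 → q + 6 = -4 must hold; in canonical form it is 2*d > 4 → q = -10.
Before b := 3*m - 7: 2*d > 4 → q = -10
Before skip: 2*d > 4 → q = -10
The weakest precondition is 2*d > 4 → q = -10.
Check whether d = 3 implies it.
Countermodel: at the initial state d = 3, q = -9, the precondition holds but the weakest precondition fails.
Answer: invalid


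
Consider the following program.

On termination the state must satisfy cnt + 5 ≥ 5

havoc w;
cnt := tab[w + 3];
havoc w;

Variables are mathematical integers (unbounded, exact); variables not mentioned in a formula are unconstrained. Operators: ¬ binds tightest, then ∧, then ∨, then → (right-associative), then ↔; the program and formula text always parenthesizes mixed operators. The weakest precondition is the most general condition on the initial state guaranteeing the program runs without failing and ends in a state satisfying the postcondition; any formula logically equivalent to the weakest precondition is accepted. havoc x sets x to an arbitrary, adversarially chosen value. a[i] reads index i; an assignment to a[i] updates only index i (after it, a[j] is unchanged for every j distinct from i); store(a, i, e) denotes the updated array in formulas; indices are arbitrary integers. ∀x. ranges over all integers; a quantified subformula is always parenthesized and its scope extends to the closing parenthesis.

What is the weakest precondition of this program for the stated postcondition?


Working backward. After the program, the postcondition cnt + 5 ≥ 5 must hold; in canonical form it is cnt ≥ 0.
Before havoc w: cnt ≥ 0
Before cnt := tab[w + 3]: tab[w + 3] ≥ 0
Before havoc w: ∀w_1. tab[w_1 + 3] ≥ 0
Answer: WP = ∀w_1. tab[w_1 + 3] ≥ 0


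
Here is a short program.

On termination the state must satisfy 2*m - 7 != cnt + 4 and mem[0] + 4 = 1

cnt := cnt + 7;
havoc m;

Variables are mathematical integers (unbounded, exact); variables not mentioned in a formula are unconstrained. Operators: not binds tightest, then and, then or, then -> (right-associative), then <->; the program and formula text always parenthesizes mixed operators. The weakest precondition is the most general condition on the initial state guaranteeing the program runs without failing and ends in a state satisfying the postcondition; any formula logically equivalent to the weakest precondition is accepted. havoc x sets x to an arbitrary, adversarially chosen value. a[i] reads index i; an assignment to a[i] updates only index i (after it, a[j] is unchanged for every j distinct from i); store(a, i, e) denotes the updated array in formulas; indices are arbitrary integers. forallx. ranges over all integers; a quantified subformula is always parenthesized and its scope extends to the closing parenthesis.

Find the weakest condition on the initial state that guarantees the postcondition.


Working backward. After the program, the postcondition 2*m - 7 != cnt + 4 and mem[0] + 4 = 1 must hold; in canonical form it is 2*m != cnt + 11 and mem[0] = -3.
Before havoc m: forall m_1. (2*m_1 != cnt + 11 and mem[0] = -3)
Before cnt := cnt + 7: forall m_1. (2*m_1 != cnt + 18 and mem[0] = -3)
Answer: WP = forall m_1. (2*m_1 != cnt + 18 and mem[0] = -3)


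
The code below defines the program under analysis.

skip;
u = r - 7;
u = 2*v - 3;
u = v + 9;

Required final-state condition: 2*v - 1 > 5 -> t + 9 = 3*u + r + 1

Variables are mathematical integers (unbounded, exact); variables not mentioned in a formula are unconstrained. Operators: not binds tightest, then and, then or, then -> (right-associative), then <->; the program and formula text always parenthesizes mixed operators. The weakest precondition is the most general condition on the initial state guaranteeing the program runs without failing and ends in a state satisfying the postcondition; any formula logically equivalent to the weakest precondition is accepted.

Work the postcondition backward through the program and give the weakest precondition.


Working backward. After the program, the postcondition 2*v - 1 > 5 -> t + 9 = 3*u + r + 1 must hold; in canonical form it is 2*v > 6 -> t = r + 3*u - 8.
Before u := v + 9: 2*v > 6 -> t = r + 3*v + 19
Before u := 2*v - 3: 2*v > 6 -> t = r + 3*v + 19
Before u := r - 7: 2*v > 6 -> t = r + 3*v + 19
Before skip: 2*v > 6 -> t = r + 3*v + 19
Answer: WP = 2*v > 6 -> t = r + 3*v + 19


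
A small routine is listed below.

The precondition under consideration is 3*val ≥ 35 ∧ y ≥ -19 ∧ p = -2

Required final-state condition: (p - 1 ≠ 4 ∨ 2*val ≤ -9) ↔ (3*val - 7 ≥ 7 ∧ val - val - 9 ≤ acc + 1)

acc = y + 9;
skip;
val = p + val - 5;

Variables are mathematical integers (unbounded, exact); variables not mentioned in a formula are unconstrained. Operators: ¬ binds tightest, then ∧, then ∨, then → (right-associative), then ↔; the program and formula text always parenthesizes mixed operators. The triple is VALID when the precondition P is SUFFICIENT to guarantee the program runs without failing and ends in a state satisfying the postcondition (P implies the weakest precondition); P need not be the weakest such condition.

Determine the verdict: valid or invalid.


Working backward. After the program, the postcondition (p - 1 ≠ 4 ∨ 2*val ≤ -9) ↔ (3*val - 7 ≥ 7 ∧ val - val - 9 ≤ acc + 1) must hold; in canonical form it is (p ≠ 5 ∨ 2*val ≤ -9) ↔ (3*val ≥ 14 ∧ acc ≥ -10).
Before val := p + val - 5: (p ≠ 5 ∨ 2*p + 2*val ≤ 1) ↔ (3*p + 3*val ≥ 29 ∧ acc ≥ -10)
Before skip: (p ≠ 5 ∨ 2*p + 2*val ≤ 1) ↔ (3*p + 3*val ≥ 29 ∧ acc ≥ -10)
Before acc := y + 9: (p ≠ 5 ∨ 2*p + 2*val ≤ 1) ↔ (3*p + 3*val ≥ 29 ∧ y ≥ -19)
The weakest precondition is (p ≠ 5 ∨ 2*p + 2*val ≤ 1) ↔ (3*p + 3*val ≥ 29 ∧ y ≥ -19).
Check whether 3*val ≥ 35 ∧ y ≥ -19 ∧ p = -2 implies it.
Every state satisfying the precondition satisfies the weakest precondition: the implication holds.
Answer: valid


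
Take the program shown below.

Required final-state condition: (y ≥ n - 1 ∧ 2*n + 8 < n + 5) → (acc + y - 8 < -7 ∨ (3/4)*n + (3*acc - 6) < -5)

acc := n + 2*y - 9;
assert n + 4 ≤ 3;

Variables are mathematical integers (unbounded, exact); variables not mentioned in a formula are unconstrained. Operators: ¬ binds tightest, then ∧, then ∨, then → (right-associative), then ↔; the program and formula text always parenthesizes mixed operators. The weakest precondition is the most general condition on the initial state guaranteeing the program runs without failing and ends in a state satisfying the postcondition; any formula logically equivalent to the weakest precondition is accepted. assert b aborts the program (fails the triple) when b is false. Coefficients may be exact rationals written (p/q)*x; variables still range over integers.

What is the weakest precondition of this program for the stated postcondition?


Working backward. After the program, the postcondition (y ≥ n - 1 ∧ 2*n + 8 < n + 5) → (acc + y - 8 < -7 ∨ (3/4)*n + (3*acc - 6) < -5) must hold; in canonical form it is (y ≥ n - 1 ∧ n < -3) → (acc + y < 1 ∨ 3*acc + (3/4)*n < 1).
Before assert n + 4 ≤ 3: n ≤ -1 ∧ ((y ≥ n - 1 ∧ n < -3) → (acc + y < 1 ∨ 3*acc + (3/4)*n < 1))
Before acc := n + 2*y - 9: n ≤ -1 ∧ ((y ≥ n - 1 ∧ n < -3) → (n + 3*y < 10 ∨ (15/4)*n + 6*y < 28))
Answer: WP = n ≤ -1 ∧ ((y ≥ n - 1 ∧ n < -3) → (n + 3*y < 10 ∨ (15/4)*n + 6*y < 28))


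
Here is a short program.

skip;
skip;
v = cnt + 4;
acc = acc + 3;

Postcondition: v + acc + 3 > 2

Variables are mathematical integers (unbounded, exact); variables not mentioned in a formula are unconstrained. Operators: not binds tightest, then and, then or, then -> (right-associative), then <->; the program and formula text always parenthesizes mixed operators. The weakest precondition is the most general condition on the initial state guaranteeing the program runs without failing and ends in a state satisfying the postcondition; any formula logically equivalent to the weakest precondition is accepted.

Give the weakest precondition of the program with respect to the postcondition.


Working backward. After the program, the postcondition v + acc + 3 > 2 must hold; in canonical form it is acc + v > -1.
Before acc := acc + 3: acc + v > -4
Before v := cnt + 4: acc + cnt > -8
Before skip: acc + cnt > -8
Before skip: acc + cnt > -8
Answer: WP = acc + cnt > -8


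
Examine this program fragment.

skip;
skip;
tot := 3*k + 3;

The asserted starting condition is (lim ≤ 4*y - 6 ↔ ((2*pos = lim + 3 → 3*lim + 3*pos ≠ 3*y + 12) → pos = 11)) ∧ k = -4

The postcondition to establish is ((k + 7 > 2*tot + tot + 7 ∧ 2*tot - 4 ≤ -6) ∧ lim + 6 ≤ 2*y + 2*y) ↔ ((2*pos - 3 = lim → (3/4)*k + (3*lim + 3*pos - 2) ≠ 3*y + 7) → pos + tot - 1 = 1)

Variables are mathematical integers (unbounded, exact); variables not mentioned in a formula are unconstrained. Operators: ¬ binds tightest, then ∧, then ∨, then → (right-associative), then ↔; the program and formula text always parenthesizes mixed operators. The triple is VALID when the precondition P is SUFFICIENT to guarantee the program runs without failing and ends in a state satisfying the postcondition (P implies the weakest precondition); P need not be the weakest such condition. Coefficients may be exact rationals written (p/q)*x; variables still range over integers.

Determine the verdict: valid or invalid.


Working backward. After the program, the postcondition ((k + 7 > 2*tot + tot + 7 ∧ 2*tot - 4 ≤ -6) ∧ lim + 6 ≤ 2*y + 2*y) ↔ ((2*pos - 3 = lim → (3/4)*k + (3*lim + 3*pos - 2) ≠ 3*y + 7) → pos + tot - 1 = 1) must hold; in canonical form it is (k > 3*tot ∧ 2*tot ≤ -2 ∧ lim ≤ 4*y - 6) ↔ ((2*pos = lim + 3 → (3/4)*k + 3*lim + 3*pos ≠ 3*y + 9) → pos + tot = 2).
Before tot := 3*k + 3: (8*k < -9 ∧ 6*k ≤ -8 ∧ lim ≤ 4*y - 6) ↔ ((2*pos = lim + 3 → (3/4)*k + 3*lim + 3*pos ≠ 3*y + 9) → 3*k + pos = -1)
Before skip: (8*k < -9 ∧ 6*k ≤ -8 ∧ lim ≤ 4*y - 6) ↔ ((2*pos = lim + 3 → (3/4)*k + 3*lim + 3*pos ≠ 3*y + 9) → 3*k + pos = -1)
Before skip: (8*k < -9 ∧ 6*k ≤ -8 ∧ lim ≤ 4*y - 6) ↔ ((2*pos = lim + 3 → (3/4)*k + 3*lim + 3*pos ≠ 3*y + 9) → 3*k + pos = -1)
The weakest precondition is (8*k < -9 ∧ 6*k ≤ -8 ∧ lim ≤ 4*y - 6) ↔ ((2*pos = lim + 3 → (3/4)*k + 3*lim + 3*pos ≠ 3*y + 9) → 3*k + pos = -1).
Check whether (lim ≤ 4*y - 6 ↔ ((2*pos = lim + 3 → 3*lim + 3*pos ≠ 3*y + 12) → pos = 11)) ∧ k = -4 implies it.
Every state satisfying the precondition satisfies the weakest precondition: the implication holds.
Answer: valid


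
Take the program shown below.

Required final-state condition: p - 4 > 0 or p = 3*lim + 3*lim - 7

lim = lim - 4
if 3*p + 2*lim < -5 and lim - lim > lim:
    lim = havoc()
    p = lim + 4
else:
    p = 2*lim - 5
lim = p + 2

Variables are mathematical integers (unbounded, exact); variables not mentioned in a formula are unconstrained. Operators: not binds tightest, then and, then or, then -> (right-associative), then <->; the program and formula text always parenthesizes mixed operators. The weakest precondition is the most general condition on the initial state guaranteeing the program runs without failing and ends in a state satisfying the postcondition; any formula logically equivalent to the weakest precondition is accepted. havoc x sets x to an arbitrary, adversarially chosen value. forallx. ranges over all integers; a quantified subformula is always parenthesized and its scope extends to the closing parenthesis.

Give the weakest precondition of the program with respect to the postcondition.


Working backward. After the program, the postcondition p - 4 > 0 or p = 3*lim + 3*lim - 7 must hold; in canonical form it is p > 4 or p = 6*lim - 7.
Before lim := p + 2: p > 4 or 5*p = -5
Then branch requires forall lim_1. (lim_1 > 0 or 5*lim_1 = -25); else branch requires 2*lim > 9 or 10*lim = 20.
Before the if: ((2*lim + 3*p < -5 and lim < 0) -> (forall lim_1. (lim_1 > 0 or 5*lim_1 = -25))) and ((not (2*lim + 3*p < -5 and lim < 0)) -> (2*lim > 9 or 10*lim = 20))
Before lim := lim - 4: ((2*lim + 3*p < 3 and lim < 4) -> (forall lim_1. (lim_1 > 0 or 5*lim_1 = -25))) and ((not (2*lim + 3*p < 3 and lim < 4)) -> (2*lim > 17 or 10*lim = 60))
Answer: WP = ((2*lim + 3*p < 3 and lim < 4) -> (forall lim_1. (lim_1 > 0 or 5*lim_1 = -25))) and ((not (2*lim + 3*p < 3 and lim < 4)) -> (2*lim > 17 or 10*lim = 60))


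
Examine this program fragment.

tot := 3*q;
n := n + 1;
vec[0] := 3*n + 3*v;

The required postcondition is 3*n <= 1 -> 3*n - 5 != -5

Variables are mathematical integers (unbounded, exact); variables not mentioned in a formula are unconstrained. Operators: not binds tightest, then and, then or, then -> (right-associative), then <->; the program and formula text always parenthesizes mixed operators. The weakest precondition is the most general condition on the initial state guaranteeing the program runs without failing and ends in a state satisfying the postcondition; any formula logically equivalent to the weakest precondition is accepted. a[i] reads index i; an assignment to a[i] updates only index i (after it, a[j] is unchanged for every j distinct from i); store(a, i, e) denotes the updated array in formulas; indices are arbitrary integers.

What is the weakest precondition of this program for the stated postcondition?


Working backward. After the program, the postcondition 3*n <= 1 -> 3*n - 5 != -5 must hold; in canonical form it is 3*n <= 1 -> 3*n != 0.
Before vec[0] := 3*n + 3*v: 3*n <= 1 -> 3*n != 0
Before n := n + 1: 3*n <= -2 -> 3*n != -3
Before tot := 3*q: 3*n <= -2 -> 3*n != -3
Answer: WP = 3*n <= -2 -> 3*n != -3


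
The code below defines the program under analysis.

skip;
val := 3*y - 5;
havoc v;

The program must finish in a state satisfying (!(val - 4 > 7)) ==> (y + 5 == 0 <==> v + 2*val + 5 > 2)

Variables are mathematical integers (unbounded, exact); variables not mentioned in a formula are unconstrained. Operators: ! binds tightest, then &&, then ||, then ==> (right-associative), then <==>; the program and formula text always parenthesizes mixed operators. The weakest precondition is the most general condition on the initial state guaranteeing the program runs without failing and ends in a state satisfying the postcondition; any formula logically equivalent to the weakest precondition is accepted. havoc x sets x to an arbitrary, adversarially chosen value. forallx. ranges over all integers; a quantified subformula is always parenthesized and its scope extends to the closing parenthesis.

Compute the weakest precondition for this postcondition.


Working backward. After the program, the postcondition (!(val - 4 > 7)) ==> (y + 5 == 0 <==> v + 2*val + 5 > 2) must hold; in canonical form it is (!(val > 11)) ==> (y == -5 <==> v + 2*val > -3).
Before havoc v: forall v_1. ((!(val > 11)) ==> (y == -5 <==> v_1 + 2*val > -3))
Before val := 3*y - 5: forall v_1. ((!(3*y > 16)) ==> (y == -5 <==> v_1 + 6*y > 7))
Before skip: forall v_1. ((!(3*y > 16)) ==> (y == -5 <==> v_1 + 6*y > 7))
Answer: WP = forall v_1. ((!(3*y > 16)) ==> (y == -5 <==> v_1 + 6*y > 7))


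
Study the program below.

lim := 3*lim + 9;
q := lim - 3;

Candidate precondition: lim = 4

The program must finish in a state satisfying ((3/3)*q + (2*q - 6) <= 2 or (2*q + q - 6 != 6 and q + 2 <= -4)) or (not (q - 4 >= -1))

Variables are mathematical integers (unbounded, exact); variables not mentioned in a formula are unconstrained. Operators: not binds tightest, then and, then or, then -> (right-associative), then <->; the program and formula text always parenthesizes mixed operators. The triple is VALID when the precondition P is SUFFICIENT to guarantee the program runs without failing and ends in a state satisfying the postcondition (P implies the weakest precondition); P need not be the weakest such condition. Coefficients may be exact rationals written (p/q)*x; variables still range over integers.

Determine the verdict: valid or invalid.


Working backward. After the program, the postcondition ((3/3)*q + (2*q - 6) <= 2 or (2*q + q - 6 != 6 and q + 2 <= -4)) or (not (q - 4 >= -1)) must hold; in canonical form it is 3*q <= 8 or (3*q != 12 and q <= -6) or (not (q >= 3)).
Before q := lim - 3: 3*lim <= 17 or (3*lim != 21 and lim <= -3) or (not (lim >= 6))
Before lim := 3*lim + 9: 9*lim <= -10 or (9*lim != -6 and 3*lim <= -12) or (not (3*lim >= -3))
The weakest precondition is 9*lim <= -10 or (9*lim != -6 and 3*lim <= -12) or (not (3*lim >= -3)).
Check whether lim = 4 implies it.
Countermodel: at the initial state lim = 4, the precondition holds but the weakest precondition fails.
Answer: invalid


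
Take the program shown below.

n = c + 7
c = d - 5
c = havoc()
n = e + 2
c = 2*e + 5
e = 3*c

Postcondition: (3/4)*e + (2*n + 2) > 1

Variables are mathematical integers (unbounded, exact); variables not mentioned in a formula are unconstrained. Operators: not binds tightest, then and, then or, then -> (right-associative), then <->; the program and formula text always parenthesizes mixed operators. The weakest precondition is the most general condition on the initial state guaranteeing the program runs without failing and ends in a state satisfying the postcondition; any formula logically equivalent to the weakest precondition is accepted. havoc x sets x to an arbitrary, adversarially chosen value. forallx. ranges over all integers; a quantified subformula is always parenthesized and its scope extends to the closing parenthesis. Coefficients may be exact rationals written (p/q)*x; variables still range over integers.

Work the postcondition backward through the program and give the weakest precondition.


Working backward. After the program, the postcondition (3/4)*e + (2*n + 2) > 1 must hold; in canonical form it is (3/4)*e + 2*n > -1.
Before e := 3*c: (9/4)*c + 2*n > -1
Before c := 2*e + 5: (9/2)*e + 2*n > -49/4
Before n := e + 2: (13/2)*e > -65/4
Before havoc c: (13/2)*e > -65/4
Before c := d - 5: (13/2)*e > -65/4
Before n := c + 7: (13/2)*e > -65/4
Answer: WP = (13/2)*e > -65/4


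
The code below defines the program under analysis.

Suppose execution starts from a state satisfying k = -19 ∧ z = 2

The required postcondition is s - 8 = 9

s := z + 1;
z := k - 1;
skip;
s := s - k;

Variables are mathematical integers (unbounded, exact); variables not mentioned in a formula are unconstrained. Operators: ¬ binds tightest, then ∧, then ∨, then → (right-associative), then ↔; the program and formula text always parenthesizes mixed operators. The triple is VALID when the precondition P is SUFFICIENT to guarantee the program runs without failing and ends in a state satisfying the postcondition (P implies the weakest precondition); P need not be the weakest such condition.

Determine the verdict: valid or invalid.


Working backward. After the program, the postcondition s - 8 = 9 must hold; in canonical form it is s = 17.
Before s := s - k: s = k + 17
Before skip: s = k + 17
Before z := k - 1: s = k + 17
Before s := z + 1: z = k + 16
The weakest precondition is z = k + 16.
Check whether k = -19 ∧ z = 2 implies it.
Countermodel: at the initial state k = -19, z = 2, the precondition holds but the weakest precondition fails.
Answer: invalid


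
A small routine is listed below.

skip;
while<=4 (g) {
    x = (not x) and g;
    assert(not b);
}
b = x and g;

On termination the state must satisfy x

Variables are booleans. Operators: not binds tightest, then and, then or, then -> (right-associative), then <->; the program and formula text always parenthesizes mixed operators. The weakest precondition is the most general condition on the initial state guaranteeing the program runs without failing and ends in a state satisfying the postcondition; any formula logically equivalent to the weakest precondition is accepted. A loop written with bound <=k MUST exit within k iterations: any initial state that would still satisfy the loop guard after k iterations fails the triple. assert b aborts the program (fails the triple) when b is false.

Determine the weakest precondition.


Working backward. After the program, x must hold.
Before b := x and g: x
Before the loop (bound <=4), unroll the exhaustion recursion (WP_0 = exit-now case; WP_j = one more guarded iteration, up to j = 4):
  WP_0: (not g) and x
  WP_1: (not g) and ((not g) -> x)
  WP_2: (g -> ((not b) and (not g) and ((not g) -> ((not x) and g)))) and ((not g) -> x)
  WP_3: (g -> ((not b) and (g -> ((not b) and (not g) and ((not g) -> ((not ((not x) and g)) and g)))) and ((not g) -> ((not x) and g)))) and ((not g) -> x)
  WP_4: (g -> ((not b) and (g -> ((not b) and (g -> ((not b) and (not g) and ((not g) -> ((not ((not ((not x) and g)) and g)) and g)))) and ((not g) -> ((not ((not x) and g)) and g)))) and ((not g) -> ((not x) and g)))) and ((not g) -> x)
So before the loop: (g -> ((not b) and (g -> ((not b) and (g -> ((not b) and (not g) and ((not g) -> ((not ((not ((not x) and g)) and g)) and g)))) and ((not g) -> ((not ((not x) and g)) and g)))) and ((not g) -> ((not x) and g)))) and ((not g) -> x)
Before skip: (g -> ((not b) and (g -> ((not b) and (g -> ((not b) and (not g) and ((not g) -> ((not ((not ((not x) and g)) and g)) and g)))) and ((not g) -> ((not ((not x) and g)) and g)))) and ((not g) -> ((not x) and g)))) and ((not g) -> x)
Answer: WP = (g -> ((not b) and (g -> ((not b) and (g -> ((not b) and (not g) and ((not g) -> ((not ((not ((not x) and g)) and g)) and g)))) and ((not g) -> ((not ((not x) and g)) and g)))) and ((not g) -> ((not x) and g)))) and ((not g) -> x)


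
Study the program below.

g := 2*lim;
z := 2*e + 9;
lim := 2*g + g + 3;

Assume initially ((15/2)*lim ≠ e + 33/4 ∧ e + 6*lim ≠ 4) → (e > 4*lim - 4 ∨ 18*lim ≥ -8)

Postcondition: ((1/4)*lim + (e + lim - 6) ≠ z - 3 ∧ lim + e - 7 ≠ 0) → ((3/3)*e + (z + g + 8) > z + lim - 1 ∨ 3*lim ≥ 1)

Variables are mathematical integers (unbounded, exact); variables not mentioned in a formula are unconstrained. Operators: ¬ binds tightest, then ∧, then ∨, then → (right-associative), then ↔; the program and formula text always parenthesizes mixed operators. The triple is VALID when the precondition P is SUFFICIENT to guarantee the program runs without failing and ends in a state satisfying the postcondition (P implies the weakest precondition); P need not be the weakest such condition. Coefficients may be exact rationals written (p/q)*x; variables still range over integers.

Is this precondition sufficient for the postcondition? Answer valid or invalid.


Working backward. After the program, the postcondition ((1/4)*lim + (e + lim - 6) ≠ z - 3 ∧ lim + e - 7 ≠ 0) → ((3/3)*e + (z + g + 8) > z + lim - 1 ∨ 3*lim ≥ 1) must hold; in canonical form it is (e + (5/4)*lim ≠ z + 3 ∧ e + lim ≠ 7) → (e + g > lim - 9 ∨ 3*lim ≥ 1).
Before lim := 2*g + g + 3: (e + (15/4)*g ≠ z - 3/4 ∧ e + 3*g ≠ 4) → (e > 2*g - 6 ∨ 9*g ≥ -8)
Before z := 2*e + 9: ((15/4)*g ≠ e + 33/4 ∧ e + 3*g ≠ 4) → (e > 2*g - 6 ∨ 9*g ≥ -8)
Before g := 2*lim: ((15/2)*lim ≠ e + 33/4 ∧ e + 6*lim ≠ 4) → (e > 4*lim - 6 ∨ 18*lim ≥ -8)
The weakest precondition is ((15/2)*lim ≠ e + 33/4 ∧ e + 6*lim ≠ 4) → (e > 4*lim - 6 ∨ 18*lim ≥ -8).
Check whether ((15/2)*lim ≠ e + 33/4 ∧ e + 6*lim ≠ 4) → (e > 4*lim - 4 ∨ 18*lim ≥ -8) implies it.
Every state satisfying the precondition satisfies the weakest precondition: the implication holds.
Answer: valid
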